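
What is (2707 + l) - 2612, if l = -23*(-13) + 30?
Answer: 424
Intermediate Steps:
l = 329 (l = 299 + 30 = 329)
(2707 + l) - 2612 = (2707 + 329) - 2612 = 3036 - 2612 = 424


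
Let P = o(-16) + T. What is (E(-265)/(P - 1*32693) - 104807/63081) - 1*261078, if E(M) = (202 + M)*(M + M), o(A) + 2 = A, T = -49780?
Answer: -452853363030655/1734538257 ≈ -2.6108e+5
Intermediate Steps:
o(A) = -2 + A
E(M) = 2*M*(202 + M) (E(M) = (202 + M)*(2*M) = 2*M*(202 + M))
P = -49798 (P = (-2 - 16) - 49780 = -18 - 49780 = -49798)
(E(-265)/(P - 1*32693) - 104807/63081) - 1*261078 = ((2*(-265)*(202 - 265))/(-49798 - 1*32693) - 104807/63081) - 1*261078 = ((2*(-265)*(-63))/(-49798 - 32693) - 104807*1/63081) - 261078 = (33390/(-82491) - 104807/63081) - 261078 = (33390*(-1/82491) - 104807/63081) - 261078 = (-11130/27497 - 104807/63081) - 261078 = -3583969609/1734538257 - 261078 = -452853363030655/1734538257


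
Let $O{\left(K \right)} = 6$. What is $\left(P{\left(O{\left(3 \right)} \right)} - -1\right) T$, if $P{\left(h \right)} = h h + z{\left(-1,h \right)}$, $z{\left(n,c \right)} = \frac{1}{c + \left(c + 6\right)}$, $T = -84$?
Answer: $- \frac{9338}{3} \approx -3112.7$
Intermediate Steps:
$z{\left(n,c \right)} = \frac{1}{6 + 2 c}$ ($z{\left(n,c \right)} = \frac{1}{c + \left(6 + c\right)} = \frac{1}{6 + 2 c}$)
$P{\left(h \right)} = h^{2} + \frac{1}{2 \left(3 + h\right)}$ ($P{\left(h \right)} = h h + \frac{1}{2 \left(3 + h\right)} = h^{2} + \frac{1}{2 \left(3 + h\right)}$)
$\left(P{\left(O{\left(3 \right)} \right)} - -1\right) T = \left(\frac{1 + 2 \cdot 6^{2} \left(3 + 6\right)}{2 \left(3 + 6\right)} - -1\right) \left(-84\right) = \left(\frac{1 + 2 \cdot 36 \cdot 9}{2 \cdot 9} + 1\right) \left(-84\right) = \left(\frac{1}{2} \cdot \frac{1}{9} \left(1 + 648\right) + 1\right) \left(-84\right) = \left(\frac{1}{2} \cdot \frac{1}{9} \cdot 649 + 1\right) \left(-84\right) = \left(\frac{649}{18} + 1\right) \left(-84\right) = \frac{667}{18} \left(-84\right) = - \frac{9338}{3}$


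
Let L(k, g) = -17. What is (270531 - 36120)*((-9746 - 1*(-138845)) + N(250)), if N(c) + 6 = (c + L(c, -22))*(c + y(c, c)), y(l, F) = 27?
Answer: 45389939574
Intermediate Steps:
N(c) = -6 + (-17 + c)*(27 + c) (N(c) = -6 + (c - 17)*(c + 27) = -6 + (-17 + c)*(27 + c))
(270531 - 36120)*((-9746 - 1*(-138845)) + N(250)) = (270531 - 36120)*((-9746 - 1*(-138845)) + (-465 + 250**2 + 10*250)) = 234411*((-9746 + 138845) + (-465 + 62500 + 2500)) = 234411*(129099 + 64535) = 234411*193634 = 45389939574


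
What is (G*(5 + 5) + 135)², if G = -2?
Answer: 13225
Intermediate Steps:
(G*(5 + 5) + 135)² = (-2*(5 + 5) + 135)² = (-2*10 + 135)² = (-20 + 135)² = 115² = 13225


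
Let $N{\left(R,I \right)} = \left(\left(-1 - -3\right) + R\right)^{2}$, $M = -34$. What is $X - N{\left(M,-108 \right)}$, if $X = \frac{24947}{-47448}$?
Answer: $- \frac{48611699}{47448} \approx -1024.5$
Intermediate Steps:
$N{\left(R,I \right)} = \left(2 + R\right)^{2}$ ($N{\left(R,I \right)} = \left(\left(-1 + 3\right) + R\right)^{2} = \left(2 + R\right)^{2}$)
$X = - \frac{24947}{47448}$ ($X = 24947 \left(- \frac{1}{47448}\right) = - \frac{24947}{47448} \approx -0.52578$)
$X - N{\left(M,-108 \right)} = - \frac{24947}{47448} - \left(2 - 34\right)^{2} = - \frac{24947}{47448} - \left(-32\right)^{2} = - \frac{24947}{47448} - 1024 = - \frac{48611699}{47448}$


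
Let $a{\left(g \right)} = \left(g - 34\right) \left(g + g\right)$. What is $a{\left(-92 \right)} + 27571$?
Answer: $50755$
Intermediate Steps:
$a{\left(g \right)} = 2 g \left(-34 + g\right)$ ($a{\left(g \right)} = \left(-34 + g\right) 2 g = 2 g \left(-34 + g\right)$)
$a{\left(-92 \right)} + 27571 = 2 \left(-92\right) \left(-34 - 92\right) + 27571 = 2 \left(-92\right) \left(-126\right) + 27571 = 23184 + 27571 = 50755$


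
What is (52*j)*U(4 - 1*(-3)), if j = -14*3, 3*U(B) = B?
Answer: -5096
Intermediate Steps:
U(B) = B/3
j = -42
(52*j)*U(4 - 1*(-3)) = (52*(-42))*((4 - 1*(-3))/3) = -728*(4 + 3) = -728*7 = -2184*7/3 = -5096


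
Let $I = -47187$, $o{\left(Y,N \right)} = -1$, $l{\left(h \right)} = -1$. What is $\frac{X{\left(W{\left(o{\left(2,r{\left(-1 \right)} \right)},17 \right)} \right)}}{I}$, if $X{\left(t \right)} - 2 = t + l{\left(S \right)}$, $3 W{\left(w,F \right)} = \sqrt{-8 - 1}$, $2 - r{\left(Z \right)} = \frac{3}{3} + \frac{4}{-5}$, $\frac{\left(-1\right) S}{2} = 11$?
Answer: $- \frac{1}{47187} - \frac{i}{47187} \approx -2.1192 \cdot 10^{-5} - 2.1192 \cdot 10^{-5} i$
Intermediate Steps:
$S = -22$ ($S = \left(-2\right) 11 = -22$)
$r{\left(Z \right)} = \frac{9}{5}$ ($r{\left(Z \right)} = 2 - \left(\frac{3}{3} + \frac{4}{-5}\right) = 2 - \left(3 \cdot \frac{1}{3} + 4 \left(- \frac{1}{5}\right)\right) = 2 - \left(1 - \frac{4}{5}\right) = 2 - \frac{1}{5} = \frac{9}{5}$)
$W{\left(w,F \right)} = i$ ($W{\left(w,F \right)} = \frac{\sqrt{-8 - 1}}{3} = \frac{\sqrt{-9}}{3} = \frac{3 i}{3} = i$)
$X{\left(t \right)} = 1 + t$ ($X{\left(t \right)} = 2 + \left(t - 1\right) = 2 + \left(-1 + t\right) = 1 + t$)
$\frac{X{\left(W{\left(o{\left(2,r{\left(-1 \right)} \right)},17 \right)} \right)}}{I} = \frac{1 + i}{-47187} = \left(1 + i\right) \left(- \frac{1}{47187}\right) = - \frac{1}{47187} - \frac{i}{47187}$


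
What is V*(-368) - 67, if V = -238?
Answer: 87517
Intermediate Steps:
V*(-368) - 67 = -238*(-368) - 67 = 87584 - 67 = 87517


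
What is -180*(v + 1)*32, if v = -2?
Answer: 5760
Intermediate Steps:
-180*(v + 1)*32 = -180*(-2 + 1)*32 = -180*(-1)*32 = -36*(-5)*32 = 180*32 = 5760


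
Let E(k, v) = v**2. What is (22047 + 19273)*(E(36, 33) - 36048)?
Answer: -1444505880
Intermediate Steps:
(22047 + 19273)*(E(36, 33) - 36048) = (22047 + 19273)*(33**2 - 36048) = 41320*(1089 - 36048) = 41320*(-34959) = -1444505880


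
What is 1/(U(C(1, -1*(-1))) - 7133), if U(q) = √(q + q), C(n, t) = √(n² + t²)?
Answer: -1/(7133 - 2^(¾)) ≈ -0.00014023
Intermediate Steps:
U(q) = √2*√q (U(q) = √(2*q) = √2*√q)
1/(U(C(1, -1*(-1))) - 7133) = 1/(√2*√(√(1² + (-1*(-1))²)) - 7133) = 1/(√2*√(√(1 + 1²)) - 7133) = 1/(√2*√(√(1 + 1)) - 7133) = 1/(√2*√(√2) - 7133) = 1/(√2*2^(¼) - 7133) = 1/(2^(¾) - 7133) = 1/(-7133 + 2^(¾))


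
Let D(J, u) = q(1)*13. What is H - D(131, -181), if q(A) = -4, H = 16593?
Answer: 16645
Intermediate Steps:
D(J, u) = -52 (D(J, u) = -4*13 = -52)
H - D(131, -181) = 16593 - 1*(-52) = 16593 + 52 = 16645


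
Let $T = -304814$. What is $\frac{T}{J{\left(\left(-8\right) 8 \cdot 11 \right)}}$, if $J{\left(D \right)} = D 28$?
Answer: $\frac{152407}{9856} \approx 15.463$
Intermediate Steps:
$J{\left(D \right)} = 28 D$
$\frac{T}{J{\left(\left(-8\right) 8 \cdot 11 \right)}} = - \frac{304814}{28 \left(-8\right) 8 \cdot 11} = - \frac{304814}{28 \left(\left(-64\right) 11\right)} = - \frac{304814}{28 \left(-704\right)} = - \frac{304814}{-19712} = \left(-304814\right) \left(- \frac{1}{19712}\right) = \frac{152407}{9856}$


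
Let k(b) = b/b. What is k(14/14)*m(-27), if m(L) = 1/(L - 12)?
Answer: -1/39 ≈ -0.025641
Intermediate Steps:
m(L) = 1/(-12 + L)
k(b) = 1
k(14/14)*m(-27) = 1/(-12 - 27) = 1/(-39) = 1*(-1/39) = -1/39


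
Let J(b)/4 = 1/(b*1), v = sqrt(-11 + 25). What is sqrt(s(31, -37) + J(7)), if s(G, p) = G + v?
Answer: sqrt(1547 + 49*sqrt(14))/7 ≈ 5.9425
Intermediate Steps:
v = sqrt(14) ≈ 3.7417
s(G, p) = G + sqrt(14)
J(b) = 4/b (J(b) = 4/((b*1)) = 4/b)
sqrt(s(31, -37) + J(7)) = sqrt((31 + sqrt(14)) + 4/7) = sqrt(221/7 + sqrt(14))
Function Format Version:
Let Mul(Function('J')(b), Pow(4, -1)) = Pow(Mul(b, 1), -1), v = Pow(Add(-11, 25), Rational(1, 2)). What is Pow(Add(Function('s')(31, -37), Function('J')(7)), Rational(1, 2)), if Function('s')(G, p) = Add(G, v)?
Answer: Mul(Rational(1, 7), Pow(Add(1547, Mul(49, Pow(14, Rational(1, 2)))), Rational(1, 2))) ≈ 5.9425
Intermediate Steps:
v = Pow(14, Rational(1, 2)) ≈ 3.7417
Function('s')(G, p) = Add(G, Pow(14, Rational(1, 2)))
Function('J')(b) = Mul(4, Pow(b, -1)) (Function('J')(b) = Mul(4, Pow(Mul(b, 1), -1)) = Mul(4, Pow(b, -1)))
Pow(Add(Function('s')(31, -37), Function('J')(7)), Rational(1, 2)) = Pow(Add(Add(31, Pow(14, Rational(1, 2))), Mul(4, Pow(7, -1))), Rational(1, 2)) = Pow(Add(Add(31, Pow(14, Rational(1, 2))), Mul(4, Rational(1, 7))), Rational(1, 2)) = Pow(Add(Add(31, Pow(14, Rational(1, 2))), Rational(4, 7)), Rational(1, 2)) = Pow(Add(Rational(221, 7), Pow(14, Rational(1, 2))), Rational(1, 2))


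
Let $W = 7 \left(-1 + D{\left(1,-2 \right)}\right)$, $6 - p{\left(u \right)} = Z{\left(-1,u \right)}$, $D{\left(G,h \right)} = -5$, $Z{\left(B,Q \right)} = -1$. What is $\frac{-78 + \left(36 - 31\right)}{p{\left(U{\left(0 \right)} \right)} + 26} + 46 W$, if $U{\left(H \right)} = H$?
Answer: $- \frac{63829}{33} \approx -1934.2$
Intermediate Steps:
$p{\left(u \right)} = 7$ ($p{\left(u \right)} = 6 - -1 = 6 + 1 = 7$)
$W = -42$ ($W = 7 \left(-1 - 5\right) = 7 \left(-6\right) = -42$)
$\frac{-78 + \left(36 - 31\right)}{p{\left(U{\left(0 \right)} \right)} + 26} + 46 W = \frac{-78 + \left(36 - 31\right)}{7 + 26} + 46 \left(-42\right) = \frac{-78 + \left(36 - 31\right)}{33} - 1932 = \left(-78 + 5\right) \frac{1}{33} - 1932 = \left(-73\right) \frac{1}{33} - 1932 = - \frac{73}{33} - 1932 = - \frac{63829}{33}$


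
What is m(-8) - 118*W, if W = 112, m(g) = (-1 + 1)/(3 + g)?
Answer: -13216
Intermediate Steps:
m(g) = 0 (m(g) = 0/(3 + g) = 0)
m(-8) - 118*W = 0 - 118*112 = 0 - 13216 = -13216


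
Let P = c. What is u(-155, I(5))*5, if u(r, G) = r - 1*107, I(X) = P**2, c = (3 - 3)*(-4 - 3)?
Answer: -1310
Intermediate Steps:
c = 0 (c = 0*(-7) = 0)
P = 0
I(X) = 0 (I(X) = 0**2 = 0)
u(r, G) = -107 + r (u(r, G) = r - 107 = -107 + r)
u(-155, I(5))*5 = (-107 - 155)*5 = -262*5 = -1310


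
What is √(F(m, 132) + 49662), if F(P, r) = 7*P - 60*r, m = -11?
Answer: √41665 ≈ 204.12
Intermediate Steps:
F(P, r) = -60*r + 7*P
√(F(m, 132) + 49662) = √((-60*132 + 7*(-11)) + 49662) = √((-7920 - 77) + 49662) = √(-7997 + 49662) = √41665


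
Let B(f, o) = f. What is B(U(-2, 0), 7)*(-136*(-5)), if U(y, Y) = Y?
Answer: 0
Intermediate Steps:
B(U(-2, 0), 7)*(-136*(-5)) = 0*(-136*(-5)) = 0*680 = 0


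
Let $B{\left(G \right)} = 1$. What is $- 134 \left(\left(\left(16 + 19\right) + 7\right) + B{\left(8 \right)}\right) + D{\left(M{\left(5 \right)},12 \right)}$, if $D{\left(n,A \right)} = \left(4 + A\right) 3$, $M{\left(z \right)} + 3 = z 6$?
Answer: $-5714$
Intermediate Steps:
$M{\left(z \right)} = -3 + 6 z$ ($M{\left(z \right)} = -3 + z 6 = -3 + 6 z$)
$D{\left(n,A \right)} = 12 + 3 A$
$- 134 \left(\left(\left(16 + 19\right) + 7\right) + B{\left(8 \right)}\right) + D{\left(M{\left(5 \right)},12 \right)} = - 134 \left(\left(\left(16 + 19\right) + 7\right) + 1\right) + \left(12 + 3 \cdot 12\right) = - 134 \left(\left(35 + 7\right) + 1\right) + \left(12 + 36\right) = - 134 \left(42 + 1\right) + 48 = \left(-134\right) 43 + 48 = -5762 + 48 = -5714$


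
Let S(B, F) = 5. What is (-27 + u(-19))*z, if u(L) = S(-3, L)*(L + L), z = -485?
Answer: 105245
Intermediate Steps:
u(L) = 10*L (u(L) = 5*(L + L) = 5*(2*L) = 10*L)
(-27 + u(-19))*z = (-27 + 10*(-19))*(-485) = (-27 - 190)*(-485) = -217*(-485) = 105245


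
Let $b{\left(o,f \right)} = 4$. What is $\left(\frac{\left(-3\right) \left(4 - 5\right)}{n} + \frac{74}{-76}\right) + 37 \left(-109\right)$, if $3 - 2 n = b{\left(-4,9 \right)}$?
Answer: $- \frac{153519}{38} \approx -4040.0$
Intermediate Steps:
$n = - \frac{1}{2}$ ($n = \frac{3}{2} - 2 = - \frac{1}{2} \approx -0.5$)
$\left(\frac{\left(-3\right) \left(4 - 5\right)}{n} + \frac{74}{-76}\right) + 37 \left(-109\right) = \left(\frac{\left(-3\right) \left(4 - 5\right)}{- \frac{1}{2}} + \frac{74}{-76}\right) + 37 \left(-109\right) = \left(\left(-3\right) \left(-1\right) \left(-2\right) + 74 \left(- \frac{1}{76}\right)\right) - 4033 = \left(3 \left(-2\right) - \frac{37}{38}\right) - 4033 = \left(-6 - \frac{37}{38}\right) - 4033 = - \frac{265}{38} - 4033 = - \frac{153519}{38}$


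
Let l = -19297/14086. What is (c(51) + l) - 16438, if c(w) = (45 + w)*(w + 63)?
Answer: -77407781/14086 ≈ -5495.4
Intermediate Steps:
l = -19297/14086 (l = -19297*1/14086 = -19297/14086 ≈ -1.3699)
c(w) = (45 + w)*(63 + w)
(c(51) + l) - 16438 = ((2835 + 51**2 + 108*51) - 19297/14086) - 16438 = ((2835 + 2601 + 5508) - 19297/14086) - 16438 = (10944 - 19297/14086) - 16438 = 154137887/14086 - 16438 = -77407781/14086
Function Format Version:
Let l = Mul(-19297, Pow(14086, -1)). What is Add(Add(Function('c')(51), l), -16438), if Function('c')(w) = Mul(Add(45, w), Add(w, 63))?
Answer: Rational(-77407781, 14086) ≈ -5495.4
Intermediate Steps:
l = Rational(-19297, 14086) (l = Mul(-19297, Rational(1, 14086)) = Rational(-19297, 14086) ≈ -1.3699)
Function('c')(w) = Mul(Add(45, w), Add(63, w))
Add(Add(Function('c')(51), l), -16438) = Add(Add(Add(2835, Pow(51, 2), Mul(108, 51)), Rational(-19297, 14086)), -16438) = Add(Add(Add(2835, 2601, 5508), Rational(-19297, 14086)), -16438) = Add(Add(10944, Rational(-19297, 14086)), -16438) = Add(Rational(154137887, 14086), -16438) = Rational(-77407781, 14086)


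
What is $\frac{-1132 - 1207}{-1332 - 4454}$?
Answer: $\frac{2339}{5786} \approx 0.40425$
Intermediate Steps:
$\frac{-1132 - 1207}{-1332 - 4454} = - \frac{2339}{-5786} = \left(-2339\right) \left(- \frac{1}{5786}\right) = \frac{2339}{5786}$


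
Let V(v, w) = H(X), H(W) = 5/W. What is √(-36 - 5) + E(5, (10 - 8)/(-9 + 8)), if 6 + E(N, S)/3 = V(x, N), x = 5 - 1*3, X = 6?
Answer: -31/2 + I*√41 ≈ -15.5 + 6.4031*I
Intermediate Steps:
x = 2 (x = 5 - 3 = 2)
V(v, w) = ⅚ (V(v, w) = 5/6 = 5*(⅙) = ⅚)
E(N, S) = -31/2 (E(N, S) = -18 + 3*(⅚) = -18 + 5/2 = -31/2)
√(-36 - 5) + E(5, (10 - 8)/(-9 + 8)) = √(-36 - 5) - 31/2 = √(-41) - 31/2 = I*√41 - 31/2 = -31/2 + I*√41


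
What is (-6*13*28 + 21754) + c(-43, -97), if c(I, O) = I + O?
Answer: 19430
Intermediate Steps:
(-6*13*28 + 21754) + c(-43, -97) = (-6*13*28 + 21754) + (-43 - 97) = (-78*28 + 21754) - 140 = (-2184 + 21754) - 140 = 19570 - 140 = 19430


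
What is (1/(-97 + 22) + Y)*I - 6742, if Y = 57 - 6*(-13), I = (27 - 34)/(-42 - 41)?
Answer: -41898082/6225 ≈ -6730.6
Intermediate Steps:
I = 7/83 (I = -7/(-83) = -7*(-1/83) = 7/83 ≈ 0.084337)
Y = 135 (Y = 57 - 1*(-78) = 57 + 78 = 135)
(1/(-97 + 22) + Y)*I - 6742 = (1/(-97 + 22) + 135)*(7/83) - 6742 = (1/(-75) + 135)*(7/83) - 6742 = (-1/75 + 135)*(7/83) - 6742 = (10124/75)*(7/83) - 6742 = 70868/6225 - 6742 = -41898082/6225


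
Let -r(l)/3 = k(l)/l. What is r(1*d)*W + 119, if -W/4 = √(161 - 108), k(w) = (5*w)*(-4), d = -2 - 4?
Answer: 119 - 240*√53 ≈ -1628.2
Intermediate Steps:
d = -6
k(w) = -20*w
r(l) = 60 (r(l) = -3*(-20*l)/l = -3*(-20) = 60)
W = -4*√53 (W = -4*√(161 - 108) = -4*√53 ≈ -29.120)
r(1*d)*W + 119 = 60*(-4*√53) + 119 = -240*√53 + 119 = 119 - 240*√53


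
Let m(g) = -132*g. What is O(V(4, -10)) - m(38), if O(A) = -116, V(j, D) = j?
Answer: 4900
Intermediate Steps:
O(V(4, -10)) - m(38) = -116 - (-132)*38 = -116 - 1*(-5016) = -116 + 5016 = 4900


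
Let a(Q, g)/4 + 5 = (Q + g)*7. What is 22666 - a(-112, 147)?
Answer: 21706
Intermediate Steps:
a(Q, g) = -20 + 28*Q + 28*g (a(Q, g) = -20 + 4*((Q + g)*7) = -20 + 4*(7*Q + 7*g) = -20 + (28*Q + 28*g) = -20 + 28*Q + 28*g)
22666 - a(-112, 147) = 22666 - (-20 + 28*(-112) + 28*147) = 22666 - (-20 - 3136 + 4116) = 22666 - 1*960 = 22666 - 960 = 21706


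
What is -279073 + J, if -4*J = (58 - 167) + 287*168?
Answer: -1164399/4 ≈ -2.9110e+5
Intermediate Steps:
J = -48107/4 (J = -((58 - 167) + 287*168)/4 = -(-109 + 48216)/4 = -¼*48107 = -48107/4 ≈ -12027.)
-279073 + J = -279073 - 48107/4 = -1164399/4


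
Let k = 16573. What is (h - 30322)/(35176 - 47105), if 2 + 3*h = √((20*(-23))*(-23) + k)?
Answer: 90968/35787 - √3017/11929 ≈ 2.5373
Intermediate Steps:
h = -⅔ + √3017 (h = -⅔ + √((20*(-23))*(-23) + 16573)/3 = -⅔ + √(-460*(-23) + 16573)/3 = -⅔ + √(10580 + 16573)/3 = -⅔ + √27153/3 = -⅔ + (3*√3017)/3 = -⅔ + √3017 ≈ 54.261)
(h - 30322)/(35176 - 47105) = ((-⅔ + √3017) - 30322)/(35176 - 47105) = (-90968/3 + √3017)/(-11929) = (-90968/3 + √3017)*(-1/11929) = 90968/35787 - √3017/11929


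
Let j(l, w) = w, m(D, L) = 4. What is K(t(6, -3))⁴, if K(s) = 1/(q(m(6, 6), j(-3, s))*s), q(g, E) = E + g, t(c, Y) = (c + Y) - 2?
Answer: 1/625 ≈ 0.0016000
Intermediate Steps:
t(c, Y) = -2 + Y + c (t(c, Y) = (Y + c) - 2 = -2 + Y + c)
K(s) = 1/(s*(4 + s)) (K(s) = 1/((s + 4)*s) = 1/((4 + s)*s) = 1/(s*(4 + s)))
K(t(6, -3))⁴ = (1/((-2 - 3 + 6)*(4 + (-2 - 3 + 6))))⁴ = (1/(1*(4 + 1)))⁴ = (1/5)⁴ = (1*(⅕))⁴ = (⅕)⁴ = 1/625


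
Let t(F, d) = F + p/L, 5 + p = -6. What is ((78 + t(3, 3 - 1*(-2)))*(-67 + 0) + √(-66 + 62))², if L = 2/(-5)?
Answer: 211382505/4 - 29078*I ≈ 5.2846e+7 - 29078.0*I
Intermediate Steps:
p = -11 (p = -5 - 6 = -11)
L = -⅖ (L = 2*(-⅕) = -⅖ ≈ -0.40000)
t(F, d) = 55/2 + F (t(F, d) = F - 11/(-⅖) = F - 11*(-5/2) = F + 55/2 = 55/2 + F)
((78 + t(3, 3 - 1*(-2)))*(-67 + 0) + √(-66 + 62))² = ((78 + (55/2 + 3))*(-67 + 0) + √(-66 + 62))² = ((78 + 61/2)*(-67) + √(-4))² = ((217/2)*(-67) + 2*I)² = (-14539/2 + 2*I)²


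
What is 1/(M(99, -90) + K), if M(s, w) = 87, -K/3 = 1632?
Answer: -1/4809 ≈ -0.00020794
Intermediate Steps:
K = -4896 (K = -3*1632 = -4896)
1/(M(99, -90) + K) = 1/(87 - 4896) = 1/(-4809) = -1/4809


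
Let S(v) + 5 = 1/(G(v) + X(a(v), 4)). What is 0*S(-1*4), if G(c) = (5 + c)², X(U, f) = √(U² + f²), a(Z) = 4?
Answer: 0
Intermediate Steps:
S(v) = -5 + 1/((5 + v)² + 4*√2) (S(v) = -5 + 1/((5 + v)² + √(4² + 4²)) = -5 + 1/((5 + v)² + √(16 + 16)) = -5 + 1/((5 + v)² + √32) = -5 + 1/((5 + v)² + 4*√2))
0*S(-1*4) = 0*((1 - 20*√2 - 5*(5 - 1*4)²)/((5 - 1*4)² + 4*√2)) = 0*((1 - 20*√2 - 5*(5 - 4)²)/((5 - 4)² + 4*√2)) = 0*((1 - 20*√2 - 5*1²)/(1² + 4*√2)) = 0*((1 - 20*√2 - 5*1)/(1 + 4*√2)) = 0*((1 - 20*√2 - 5)/(1 + 4*√2)) = 0*((-4 - 20*√2)/(1 + 4*√2)) = 0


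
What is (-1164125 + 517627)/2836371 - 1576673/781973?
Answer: -4977573554237/2217965539983 ≈ -2.2442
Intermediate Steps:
(-1164125 + 517627)/2836371 - 1576673/781973 = -646498*1/2836371 - 1576673*1/781973 = -646498/2836371 - 1576673/781973 = -4977573554237/2217965539983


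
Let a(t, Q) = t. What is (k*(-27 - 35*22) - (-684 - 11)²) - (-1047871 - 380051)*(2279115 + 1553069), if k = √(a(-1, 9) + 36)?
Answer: 5472059358623 - 797*√35 ≈ 5.4721e+12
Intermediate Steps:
k = √35 (k = √(-1 + 36) = √35 ≈ 5.9161)
(k*(-27 - 35*22) - (-684 - 11)²) - (-1047871 - 380051)*(2279115 + 1553069) = (√35*(-27 - 35*22) - (-684 - 11)²) - (-1047871 - 380051)*(2279115 + 1553069) = (√35*(-27 - 770) - 1*(-695)²) - (-1427922)*3832184 = (√35*(-797) - 1*483025) - 1*(-5472059841648) = (-797*√35 - 483025) + 5472059841648 = (-483025 - 797*√35) + 5472059841648 = 5472059358623 - 797*√35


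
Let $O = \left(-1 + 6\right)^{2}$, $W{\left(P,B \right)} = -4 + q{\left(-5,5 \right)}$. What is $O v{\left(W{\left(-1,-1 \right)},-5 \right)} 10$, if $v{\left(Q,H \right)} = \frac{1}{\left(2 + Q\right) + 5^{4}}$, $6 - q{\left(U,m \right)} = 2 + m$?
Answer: $\frac{125}{311} \approx 0.40193$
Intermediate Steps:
$q{\left(U,m \right)} = 4 - m$ ($q{\left(U,m \right)} = 6 - \left(2 + m\right) = 4 - m$)
$W{\left(P,B \right)} = -5$ ($W{\left(P,B \right)} = -4 + \left(4 - 5\right) = -4 - 1 = -5$)
$v{\left(Q,H \right)} = \frac{1}{627 + Q}$ ($v{\left(Q,H \right)} = \frac{1}{\left(2 + Q\right) + 625} = \frac{1}{627 + Q}$)
$O = 25$ ($O = 5^{2} = 25$)
$O v{\left(W{\left(-1,-1 \right)},-5 \right)} 10 = \frac{25}{627 - 5} \cdot 10 = \frac{25}{622} \cdot 10 = \frac{125}{311}$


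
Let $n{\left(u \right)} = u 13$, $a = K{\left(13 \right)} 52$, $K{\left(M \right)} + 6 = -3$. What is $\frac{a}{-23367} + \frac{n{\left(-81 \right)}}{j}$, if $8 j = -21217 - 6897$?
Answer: $\frac{35000160}{109489973} \approx 0.31967$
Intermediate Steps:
$j = - \frac{14057}{4}$ ($j = \frac{-21217 - 6897}{8} = \frac{1}{8} \left(-28114\right) = - \frac{14057}{4} \approx -3514.3$)
$K{\left(M \right)} = -9$ ($K{\left(M \right)} = -6 - 3 = -9$)
$a = -468$ ($a = \left(-9\right) 52 = -468$)
$n{\left(u \right)} = 13 u$
$\frac{a}{-23367} + \frac{n{\left(-81 \right)}}{j} = - \frac{468}{-23367} + \frac{13 \left(-81\right)}{- \frac{14057}{4}} = \left(-468\right) \left(- \frac{1}{23367}\right) - - \frac{4212}{14057} = \frac{156}{7789} + \frac{4212}{14057} = \frac{35000160}{109489973}$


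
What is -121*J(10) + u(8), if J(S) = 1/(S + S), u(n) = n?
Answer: 39/20 ≈ 1.9500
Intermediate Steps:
J(S) = 1/(2*S)
-121*J(10) + u(8) = -121/(2*10) + 8 = -121*1/20 + 8 = -121/20 + 8 = 39/20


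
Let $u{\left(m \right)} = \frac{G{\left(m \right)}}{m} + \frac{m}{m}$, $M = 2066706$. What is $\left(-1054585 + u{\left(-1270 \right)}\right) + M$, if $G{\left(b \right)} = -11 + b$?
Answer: $\frac{1285396221}{1270} \approx 1.0121 \cdot 10^{6}$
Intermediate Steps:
$u{\left(m \right)} = 1 + \frac{-11 + m}{m}$ ($u{\left(m \right)} = \frac{-11 + m}{m} + \frac{m}{m} = \frac{-11 + m}{m} + 1 = 1 + \frac{-11 + m}{m}$)
$\left(-1054585 + u{\left(-1270 \right)}\right) + M = \left(-1054585 + \left(2 - \frac{11}{-1270}\right)\right) + 2066706 = \left(-1054585 + \left(2 - - \frac{11}{1270}\right)\right) + 2066706 = \left(-1054585 + \left(2 + \frac{11}{1270}\right)\right) + 2066706 = \left(-1054585 + \frac{2551}{1270}\right) + 2066706 = - \frac{1339320399}{1270} + 2066706 = \frac{1285396221}{1270}$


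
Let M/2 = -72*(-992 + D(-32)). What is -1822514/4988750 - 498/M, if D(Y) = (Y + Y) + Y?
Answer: -24001775909/65133120000 ≈ -0.36850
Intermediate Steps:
D(Y) = 3*Y (D(Y) = 2*Y + Y = 3*Y)
M = 156672 (M = 2*(-72*(-992 + 3*(-32))) = 2*(-72*(-992 - 96)) = 2*(-72*(-1088)) = 2*78336 = 156672)
-1822514/4988750 - 498/M = -1822514/4988750 - 498/156672 = -1822514*1/4988750 - 498*1/156672 = -911257/2494375 - 83/26112 = -24001775909/65133120000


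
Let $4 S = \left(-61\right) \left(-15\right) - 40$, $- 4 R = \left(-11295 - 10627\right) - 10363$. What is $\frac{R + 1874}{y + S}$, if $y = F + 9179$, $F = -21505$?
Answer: $- \frac{39781}{48429} \approx -0.82143$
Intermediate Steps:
$R = \frac{32285}{4}$ ($R = - \frac{\left(-11295 - 10627\right) - 10363}{4} = - \frac{-21922 - 10363}{4} = \left(- \frac{1}{4}\right) \left(-32285\right) = \frac{32285}{4} \approx 8071.3$)
$S = \frac{875}{4}$ ($S = \frac{\left(-61\right) \left(-15\right) - 40}{4} = \frac{915 - 40}{4} = \frac{1}{4} \cdot 875 = \frac{875}{4} \approx 218.75$)
$y = -12326$ ($y = -21505 + 9179 = -12326$)
$\frac{R + 1874}{y + S} = \frac{\frac{32285}{4} + 1874}{-12326 + \frac{875}{4}} = \frac{39781}{4 \left(- \frac{48429}{4}\right)} = \frac{39781}{4} \left(- \frac{4}{48429}\right) = - \frac{39781}{48429}$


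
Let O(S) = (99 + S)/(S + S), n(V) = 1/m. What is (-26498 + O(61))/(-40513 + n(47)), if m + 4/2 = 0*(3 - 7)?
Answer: 1077532/1647549 ≈ 0.65402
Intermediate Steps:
m = -2 (m = -2 + 0*(3 - 7) = -2 + 0*(-4) = -2 + 0 = -2)
n(V) = -½ (n(V) = 1/(-2) = -½)
O(S) = (99 + S)/(2*S) (O(S) = (99 + S)/((2*S)) = (99 + S)*(1/(2*S)) = (99 + S)/(2*S))
(-26498 + O(61))/(-40513 + n(47)) = (-26498 + (½)*(99 + 61)/61)/(-40513 - ½) = (-26498 + (½)*(1/61)*160)/(-81027/2) = (-26498 + 80/61)*(-2/81027) = -1616298/61*(-2/81027) = 1077532/1647549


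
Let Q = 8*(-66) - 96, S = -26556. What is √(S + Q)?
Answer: 6*I*√755 ≈ 164.86*I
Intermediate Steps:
Q = -624 (Q = -528 - 96 = -624)
√(S + Q) = √(-26556 - 624) = √(-27180) = 6*I*√755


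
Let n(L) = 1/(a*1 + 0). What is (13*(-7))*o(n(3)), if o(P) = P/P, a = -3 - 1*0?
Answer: -91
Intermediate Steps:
a = -3 (a = -3 + 0 = -3)
n(L) = -1/3 (n(L) = 1/(-3*1 + 0) = 1/(-3 + 0) = 1/(-3) = -1/3)
o(P) = 1
(13*(-7))*o(n(3)) = (13*(-7))*1 = -91*1 = -91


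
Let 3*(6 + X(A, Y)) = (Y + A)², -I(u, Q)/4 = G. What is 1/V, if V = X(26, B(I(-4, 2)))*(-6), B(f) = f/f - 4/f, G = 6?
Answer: -18/25921 ≈ -0.00069442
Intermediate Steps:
I(u, Q) = -24 (I(u, Q) = -4*6 = -24)
B(f) = 1 - 4/f
X(A, Y) = -6 + (A + Y)²/3 (X(A, Y) = -6 + (Y + A)²/3 = -6 + (A + Y)²/3)
V = -25921/18 (V = (-6 + (26 + (-4 - 24)/(-24))²/3)*(-6) = (-6 + (26 - 1/24*(-28))²/3)*(-6) = (-6 + (26 + 7/6)²/3)*(-6) = (-6 + (163/6)²/3)*(-6) = (-6 + (⅓)*(26569/36))*(-6) = (-6 + 26569/108)*(-6) = (25921/108)*(-6) = -25921/18 ≈ -1440.1)
1/V = 1/(-25921/18) = -18/25921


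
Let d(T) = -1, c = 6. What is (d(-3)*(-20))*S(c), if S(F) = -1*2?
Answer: -40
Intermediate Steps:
S(F) = -2
(d(-3)*(-20))*S(c) = -1*(-20)*(-2) = 20*(-2) = -40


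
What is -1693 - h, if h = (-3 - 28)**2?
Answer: -2654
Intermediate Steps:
h = 961 (h = (-31)**2 = 961)
-1693 - h = -1693 - 1*961 = -1693 - 961 = -2654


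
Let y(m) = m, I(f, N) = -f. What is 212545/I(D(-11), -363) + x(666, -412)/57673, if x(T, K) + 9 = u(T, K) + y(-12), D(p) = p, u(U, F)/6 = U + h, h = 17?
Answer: 1114377512/57673 ≈ 19322.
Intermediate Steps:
u(U, F) = 102 + 6*U (u(U, F) = 6*(U + 17) = 6*(17 + U) = 102 + 6*U)
x(T, K) = 81 + 6*T (x(T, K) = -9 + ((102 + 6*T) - 12) = -9 + (90 + 6*T) = 81 + 6*T)
212545/I(D(-11), -363) + x(666, -412)/57673 = 212545/((-1*(-11))) + (81 + 6*666)/57673 = 212545/11 + (81 + 3996)*(1/57673) = 212545*(1/11) + 4077*(1/57673) = 212545/11 + 4077/57673 = 1114377512/57673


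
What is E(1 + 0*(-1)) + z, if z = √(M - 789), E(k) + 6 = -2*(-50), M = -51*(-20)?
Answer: 94 + √231 ≈ 109.20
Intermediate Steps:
M = 1020
E(k) = 94 (E(k) = -6 - 2*(-50) = -6 + 100 = 94)
z = √231 (z = √(1020 - 789) = √231 ≈ 15.199)
E(1 + 0*(-1)) + z = 94 + √231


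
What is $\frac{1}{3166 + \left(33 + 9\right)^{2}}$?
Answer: $\frac{1}{4930} \approx 0.00020284$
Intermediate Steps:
$\frac{1}{3166 + \left(33 + 9\right)^{2}} = \frac{1}{3166 + 42^{2}} = \frac{1}{3166 + 1764} = \frac{1}{4930}$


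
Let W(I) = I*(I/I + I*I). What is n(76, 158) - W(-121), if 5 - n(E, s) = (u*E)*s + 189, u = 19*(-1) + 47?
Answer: 1435274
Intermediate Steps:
u = 28 (u = -19 + 47 = 28)
W(I) = I*(1 + I**2)
n(E, s) = -184 - 28*E*s (n(E, s) = 5 - ((28*E)*s + 189) = 5 - (28*E*s + 189) = 5 - (189 + 28*E*s) = 5 + (-189 - 28*E*s) = -184 - 28*E*s)
n(76, 158) - W(-121) = (-184 - 28*76*158) - (-121 + (-121)**3) = (-184 - 336224) - (-121 - 1771561) = -336408 - 1*(-1771682) = -336408 + 1771682 = 1435274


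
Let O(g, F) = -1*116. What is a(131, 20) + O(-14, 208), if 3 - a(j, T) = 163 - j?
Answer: -145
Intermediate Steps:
a(j, T) = -160 + j (a(j, T) = 3 - (163 - j) = 3 + (-163 + j) = -160 + j)
O(g, F) = -116
a(131, 20) + O(-14, 208) = (-160 + 131) - 116 = -29 - 116 = -145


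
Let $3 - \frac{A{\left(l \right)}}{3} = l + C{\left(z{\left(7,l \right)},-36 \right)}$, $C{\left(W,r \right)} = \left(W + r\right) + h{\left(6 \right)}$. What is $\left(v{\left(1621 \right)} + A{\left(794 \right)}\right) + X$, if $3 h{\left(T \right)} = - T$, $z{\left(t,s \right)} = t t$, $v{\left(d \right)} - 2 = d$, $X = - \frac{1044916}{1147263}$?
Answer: $- \frac{899351845}{1147263} \approx -783.91$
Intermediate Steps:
$X = - \frac{1044916}{1147263}$ ($X = \left(-1044916\right) \frac{1}{1147263} = - \frac{1044916}{1147263} \approx -0.91079$)
$v{\left(d \right)} = 2 + d$
$z{\left(t,s \right)} = t^{2}$
$h{\left(T \right)} = - \frac{T}{3}$ ($h{\left(T \right)} = \frac{\left(-1\right) T}{3} = - \frac{T}{3}$)
$C{\left(W,r \right)} = -2 + W + r$ ($C{\left(W,r \right)} = \left(W + r\right) - 2 = -2 + W + r$)
$A{\left(l \right)} = -24 - 3 l$ ($A{\left(l \right)} = 9 - 3 \left(l - \left(38 - 49\right)\right) = 9 - 3 \left(l - -11\right) = 9 - 3 \left(l + 11\right) = 9 - 3 \left(11 + l\right) = 9 - \left(33 + 3 l\right) = -24 - 3 l$)
$\left(v{\left(1621 \right)} + A{\left(794 \right)}\right) + X = \left(\left(2 + 1621\right) - 2406\right) - \frac{1044916}{1147263} = \left(1623 - 2406\right) - \frac{1044916}{1147263} = -783 - \frac{1044916}{1147263} = - \frac{899351845}{1147263}$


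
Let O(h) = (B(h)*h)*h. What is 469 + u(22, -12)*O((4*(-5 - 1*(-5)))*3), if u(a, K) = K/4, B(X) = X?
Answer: 469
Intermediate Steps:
u(a, K) = K/4 (u(a, K) = K*(¼) = K/4)
O(h) = h³ (O(h) = (h*h)*h = h²*h = h³)
469 + u(22, -12)*O((4*(-5 - 1*(-5)))*3) = 469 + ((¼)*(-12))*((4*(-5 - 1*(-5)))*3)³ = 469 - 3*1728*(-5 + 5)³ = 469 - 3*((4*0)*3)³ = 469 - 3*(0*3)³ = 469 - 3*0³ = 469 - 3*0 = 469 + 0 = 469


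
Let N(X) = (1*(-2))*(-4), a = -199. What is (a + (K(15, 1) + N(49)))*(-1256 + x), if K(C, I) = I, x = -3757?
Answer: 952470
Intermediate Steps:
N(X) = 8 (N(X) = -2*(-4) = 8)
(a + (K(15, 1) + N(49)))*(-1256 + x) = (-199 + (1 + 8))*(-1256 - 3757) = (-199 + 9)*(-5013) = -190*(-5013) = 952470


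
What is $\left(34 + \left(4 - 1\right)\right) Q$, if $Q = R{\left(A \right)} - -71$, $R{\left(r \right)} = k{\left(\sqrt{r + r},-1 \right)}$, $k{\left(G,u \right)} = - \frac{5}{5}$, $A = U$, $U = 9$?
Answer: $2590$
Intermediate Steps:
$A = 9$
$k{\left(G,u \right)} = -1$ ($k{\left(G,u \right)} = \left(-5\right) \frac{1}{5} = -1$)
$R{\left(r \right)} = -1$
$Q = 70$ ($Q = -1 - -71 = -1 + 71 = 70$)
$\left(34 + \left(4 - 1\right)\right) Q = \left(34 + \left(4 - 1\right)\right) 70 = \left(34 + 3\right) 70 = 37 \cdot 70 = 2590$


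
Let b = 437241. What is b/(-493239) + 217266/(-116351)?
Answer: -52679164055/19129616963 ≈ -2.7538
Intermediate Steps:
b/(-493239) + 217266/(-116351) = 437241/(-493239) + 217266/(-116351) = 437241*(-1/493239) + 217266*(-1/116351) = -145747/164413 - 217266/116351 = -52679164055/19129616963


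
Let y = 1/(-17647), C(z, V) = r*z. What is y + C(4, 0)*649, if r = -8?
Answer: -366492897/17647 ≈ -20768.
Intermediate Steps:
C(z, V) = -8*z
y = -1/17647 ≈ -5.6667e-5
y + C(4, 0)*649 = -1/17647 - 8*4*649 = -1/17647 - 32*649 = -1/17647 - 20768 = -366492897/17647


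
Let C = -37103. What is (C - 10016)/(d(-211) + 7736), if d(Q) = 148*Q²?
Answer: -47119/6596844 ≈ -0.0071427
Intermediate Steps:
(C - 10016)/(d(-211) + 7736) = (-37103 - 10016)/(148*(-211)² + 7736) = -47119/(148*44521 + 7736) = -47119/(6589108 + 7736) = -47119/6596844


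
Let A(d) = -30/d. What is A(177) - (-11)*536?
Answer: 347854/59 ≈ 5895.8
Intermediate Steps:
A(177) - (-11)*536 = -30/177 - (-11)*536 = -30*1/177 - 1*(-5896) = -10/59 + 5896 = 347854/59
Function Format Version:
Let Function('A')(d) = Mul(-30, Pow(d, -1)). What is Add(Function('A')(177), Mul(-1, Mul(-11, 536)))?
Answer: Rational(347854, 59) ≈ 5895.8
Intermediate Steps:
Add(Function('A')(177), Mul(-1, Mul(-11, 536))) = Add(Mul(-30, Pow(177, -1)), Mul(-1, Mul(-11, 536))) = Add(Mul(-30, Rational(1, 177)), Mul(-1, -5896)) = Add(Rational(-10, 59), 5896) = Rational(347854, 59)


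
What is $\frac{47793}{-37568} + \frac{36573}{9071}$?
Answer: $\frac{940444161}{340779328} \approx 2.7597$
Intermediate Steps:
$\frac{47793}{-37568} + \frac{36573}{9071} = 47793 \left(- \frac{1}{37568}\right) + 36573 \cdot \frac{1}{9071} = - \frac{47793}{37568} + \frac{36573}{9071} = \frac{940444161}{340779328}$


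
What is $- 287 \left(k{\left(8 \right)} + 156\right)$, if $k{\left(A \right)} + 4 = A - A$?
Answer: $-43624$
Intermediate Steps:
$k{\left(A \right)} = -4$ ($k{\left(A \right)} = -4 + \left(A - A\right) = -4 + 0 = -4$)
$- 287 \left(k{\left(8 \right)} + 156\right) = - 287 \left(-4 + 156\right) = \left(-287\right) 152 = -43624$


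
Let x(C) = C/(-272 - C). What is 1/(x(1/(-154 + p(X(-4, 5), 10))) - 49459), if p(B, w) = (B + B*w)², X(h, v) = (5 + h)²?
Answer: -8975/443894524 ≈ -2.0219e-5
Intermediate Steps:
1/(x(1/(-154 + p(X(-4, 5), 10))) - 49459) = 1/(-1/((-154 + ((5 - 4)²)²*(1 + 10)²)*(272 + 1/(-154 + ((5 - 4)²)²*(1 + 10)²))) - 49459) = 1/(-1/((-154 + (1²)²*11²)*(272 + 1/(-154 + (1²)²*11²))) - 49459) = 1/(-1/((-154 + 1²*121)*(272 + 1/(-154 + 1²*121))) - 49459) = 1/(-1/((-154 + 1*121)*(272 + 1/(-154 + 1*121))) - 49459) = 1/(-1/((-154 + 121)*(272 + 1/(-154 + 121))) - 49459) = 1/(-1/(-33*(272 + 1/(-33))) - 49459) = 1/(-1*(-1/33)/(272 - 1/33) - 49459) = 1/(-1*(-1/33)/8975/33 - 49459) = 1/(-1*(-1/33)*33/8975 - 49459) = 1/(1/8975 - 49459) = 1/(-443894524/8975) = -8975/443894524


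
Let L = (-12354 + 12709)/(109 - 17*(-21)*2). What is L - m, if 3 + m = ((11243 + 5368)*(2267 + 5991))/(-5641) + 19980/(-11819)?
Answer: 1334574089104442/54870215717 ≈ 24322.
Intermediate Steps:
m = -1621567947639/66670979 (m = -3 + (((11243 + 5368)*(2267 + 5991))/(-5641) + 19980/(-11819)) = -3 + ((16611*8258)*(-1/5641) + 19980*(-1/11819)) = -3 + (137173638*(-1/5641) - 19980/11819) = -3 + (-137173638/5641 - 19980/11819) = -3 - 1621367934702/66670979 = -1621567947639/66670979 ≈ -24322.)
L = 355/823 (L = 355/(109 + 357*2) = 355/(109 + 714) = 355/823 ≈ 0.43135)
L - m = 355/823 - 1*(-1621567947639/66670979) = 355/823 + 1621567947639/66670979 = 1334574089104442/54870215717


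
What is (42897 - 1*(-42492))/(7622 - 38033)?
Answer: -28463/10137 ≈ -2.8078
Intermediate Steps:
(42897 - 1*(-42492))/(7622 - 38033) = (42897 + 42492)/(-30411) = 85389*(-1/30411) = -28463/10137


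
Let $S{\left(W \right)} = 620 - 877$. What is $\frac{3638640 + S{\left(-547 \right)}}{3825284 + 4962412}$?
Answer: $\frac{3638383}{8787696} \approx 0.41403$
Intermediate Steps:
$S{\left(W \right)} = -257$
$\frac{3638640 + S{\left(-547 \right)}}{3825284 + 4962412} = \frac{3638640 - 257}{3825284 + 4962412} = \frac{3638383}{8787696}$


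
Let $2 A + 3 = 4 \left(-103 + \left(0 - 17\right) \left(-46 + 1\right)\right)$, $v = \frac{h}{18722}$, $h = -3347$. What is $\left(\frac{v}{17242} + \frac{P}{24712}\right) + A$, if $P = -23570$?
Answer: $\frac{658885795869821}{498571896218} \approx 1321.5$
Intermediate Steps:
$v = - \frac{3347}{18722} \approx -0.17877$
$A = \frac{2645}{2}$ ($A = - \frac{3}{2} + \frac{4 \left(-103 + \left(0 - 17\right) \left(-46 + 1\right)\right)}{2} = - \frac{3}{2} + \frac{4 \left(-103 - -765\right)}{2} = - \frac{3}{2} + \frac{4 \left(-103 + 765\right)}{2} = - \frac{3}{2} + \frac{4 \cdot 662}{2} = - \frac{3}{2} + \frac{1}{2} \cdot 2648 = - \frac{3}{2} + 1324 = \frac{2645}{2} \approx 1322.5$)
$\left(\frac{v}{17242} + \frac{P}{24712}\right) + A = \left(- \frac{3347}{18722 \cdot 17242} - \frac{23570}{24712}\right) + \frac{2645}{2} = \left(\left(- \frac{3347}{18722}\right) \frac{1}{17242} - \frac{11785}{12356}\right) + \frac{2645}{2} = \left(- \frac{3347}{322804724} - \frac{11785}{12356}\right) + \frac{2645}{2} = - \frac{237768439242}{249285948109} + \frac{2645}{2} = \frac{658885795869821}{498571896218}$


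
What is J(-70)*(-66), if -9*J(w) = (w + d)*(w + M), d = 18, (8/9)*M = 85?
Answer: -29315/3 ≈ -9771.7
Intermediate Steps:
M = 765/8 (M = (9/8)*85 = 765/8 ≈ 95.625)
J(w) = -(18 + w)*(765/8 + w)/9 (J(w) = -(w + 18)*(w + 765/8)/9 = -(18 + w)*(765/8 + w)/9)
J(-70)*(-66) = (-765/4 - 101/8*(-70) - ⅑*(-70)²)*(-66) = (-765/4 + 3535/4 - ⅑*4900)*(-66) = (-765/4 + 3535/4 - 4900/9)*(-66) = (2665/18)*(-66) = -29315/3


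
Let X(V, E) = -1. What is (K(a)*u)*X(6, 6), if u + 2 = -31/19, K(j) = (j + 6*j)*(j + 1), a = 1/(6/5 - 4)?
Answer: -3105/532 ≈ -5.8365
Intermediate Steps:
a = -5/14 (a = 1/(6*(⅕) - 4) = 1/(6/5 - 4) = 1/(-14/5) = -5/14 ≈ -0.35714)
K(j) = 7*j*(1 + j) (K(j) = (7*j)*(1 + j) = 7*j*(1 + j))
u = -69/19 (u = -2 - 31/19 = -69/19 ≈ -3.6316)
(K(a)*u)*X(6, 6) = ((7*(-5/14)*(1 - 5/14))*(-69/19))*(-1) = ((7*(-5/14)*(9/14))*(-69/19))*(-1) = -45/28*(-69/19)*(-1) = (3105/532)*(-1) = -3105/532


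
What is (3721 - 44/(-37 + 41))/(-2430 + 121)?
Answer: -3710/2309 ≈ -1.6068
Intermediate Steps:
(3721 - 44/(-37 + 41))/(-2430 + 121) = (3721 - 44/4)/(-2309) = (3721 - 44*¼)*(-1/2309) = (3721 - 11)*(-1/2309) = 3710*(-1/2309) = -3710/2309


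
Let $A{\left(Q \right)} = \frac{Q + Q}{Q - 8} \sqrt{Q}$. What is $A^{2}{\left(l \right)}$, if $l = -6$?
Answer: $- \frac{216}{49} \approx -4.4082$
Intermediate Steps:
$A{\left(Q \right)} = \frac{2 Q^{\frac{3}{2}}}{-8 + Q}$ ($A{\left(Q \right)} = \frac{2 Q}{-8 + Q} \sqrt{Q} = \frac{2 Q^{\frac{3}{2}}}{-8 + Q}$)
$A^{2}{\left(l \right)} = \left(\frac{2 \left(-6\right)^{\frac{3}{2}}}{-8 - 6}\right)^{2} = \left(\frac{2 \left(- 6 i \sqrt{6}\right)}{-14}\right)^{2} = \left(2 \left(- 6 i \sqrt{6}\right) \left(- \frac{1}{14}\right)\right)^{2} = \left(\frac{6 i \sqrt{6}}{7}\right)^{2} = - \frac{216}{49}$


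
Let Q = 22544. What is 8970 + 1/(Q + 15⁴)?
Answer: 656325931/73169 ≈ 8970.0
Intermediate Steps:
8970 + 1/(Q + 15⁴) = 8970 + 1/(22544 + 15⁴) = 8970 + 1/(22544 + 50625) = 8970 + 1/73169 = 656325931/73169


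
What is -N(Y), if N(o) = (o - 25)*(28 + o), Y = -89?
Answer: -6954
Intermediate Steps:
N(o) = (-25 + o)*(28 + o)
-N(Y) = -(-700 + (-89)² + 3*(-89)) = -(-700 + 7921 - 267) = -1*6954 = -6954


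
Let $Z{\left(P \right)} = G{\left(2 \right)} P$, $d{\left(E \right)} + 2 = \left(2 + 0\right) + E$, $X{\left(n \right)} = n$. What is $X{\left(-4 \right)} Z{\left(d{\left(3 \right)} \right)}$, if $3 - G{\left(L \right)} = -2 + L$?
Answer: $-36$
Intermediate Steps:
$G{\left(L \right)} = 5 - L$ ($G{\left(L \right)} = 3 - \left(-2 + L\right) = 5 - L$)
$d{\left(E \right)} = E$ ($d{\left(E \right)} = -2 + \left(\left(2 + 0\right) + E\right) = -2 + \left(2 + E\right) = E$)
$Z{\left(P \right)} = 3 P$ ($Z{\left(P \right)} = \left(5 - 2\right) P = 3 P$)
$X{\left(-4 \right)} Z{\left(d{\left(3 \right)} \right)} = - 4 \cdot 3 \cdot 3 = \left(-4\right) 9 = -36$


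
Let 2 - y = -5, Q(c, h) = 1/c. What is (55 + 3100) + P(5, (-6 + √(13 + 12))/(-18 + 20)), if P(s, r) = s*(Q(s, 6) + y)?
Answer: 3191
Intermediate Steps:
y = 7 (y = 2 - 1*(-5) = 2 + 5 = 7)
P(s, r) = s*(7 + 1/s) (P(s, r) = s*(1/s + 7) = s*(7 + 1/s))
(55 + 3100) + P(5, (-6 + √(13 + 12))/(-18 + 20)) = (55 + 3100) + (1 + 7*5) = 3155 + (1 + 35) = 3155 + 36 = 3191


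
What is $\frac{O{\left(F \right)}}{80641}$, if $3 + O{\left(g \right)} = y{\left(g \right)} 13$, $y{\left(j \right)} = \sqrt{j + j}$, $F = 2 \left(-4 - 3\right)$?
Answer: $- \frac{3}{80641} + \frac{26 i \sqrt{7}}{80641} \approx -3.7202 \cdot 10^{-5} + 0.00085303 i$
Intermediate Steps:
$F = -14$ ($F = 2 \left(-7\right) = -14$)
$y{\left(j \right)} = \sqrt{2} \sqrt{j}$ ($y{\left(j \right)} = \sqrt{2 j} = \sqrt{2} \sqrt{j}$)
$O{\left(g \right)} = -3 + 13 \sqrt{2} \sqrt{g}$ ($O{\left(g \right)} = -3 + \sqrt{2} \sqrt{g} 13 = -3 + 13 \sqrt{2} \sqrt{g}$)
$\frac{O{\left(F \right)}}{80641} = \frac{-3 + 13 \sqrt{2} \sqrt{-14}}{80641} = \left(-3 + 13 \sqrt{2} i \sqrt{14}\right) \frac{1}{80641} = \left(-3 + 26 i \sqrt{7}\right) \frac{1}{80641} = - \frac{3}{80641} + \frac{26 i \sqrt{7}}{80641}$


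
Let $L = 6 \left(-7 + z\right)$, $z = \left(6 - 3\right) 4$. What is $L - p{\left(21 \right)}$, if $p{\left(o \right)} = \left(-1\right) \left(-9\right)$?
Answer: $21$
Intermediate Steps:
$z = 12$ ($z = 3 \cdot 4 = 12$)
$L = 30$ ($L = 6 \left(-7 + 12\right) = 6 \cdot 5 = 30$)
$p{\left(o \right)} = 9$
$L - p{\left(21 \right)} = 30 - 9 = 21$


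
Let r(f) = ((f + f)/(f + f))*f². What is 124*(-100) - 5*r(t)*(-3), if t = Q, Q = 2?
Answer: -12340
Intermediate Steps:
t = 2
r(f) = f² (r(f) = ((2*f)/((2*f)))*f² = ((2*f)*(1/(2*f)))*f² = 1*f² = f²)
124*(-100) - 5*r(t)*(-3) = 124*(-100) - 5*2²*(-3) = -12400 - 5*4*(-3) = -12400 - 20*(-3) = -12400 + 60 = -12340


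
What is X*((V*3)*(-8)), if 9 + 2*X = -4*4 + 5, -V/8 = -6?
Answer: 11520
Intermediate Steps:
V = 48 (V = -8*(-6) = 48)
X = -10 (X = -9/2 + (-4*4 + 5)/2 = -9/2 + (-16 + 5)/2 = -9/2 + (½)*(-11) = -9/2 - 11/2 = -10)
X*((V*3)*(-8)) = -10*48*3*(-8) = -1440*(-8) = -10*(-1152) = 11520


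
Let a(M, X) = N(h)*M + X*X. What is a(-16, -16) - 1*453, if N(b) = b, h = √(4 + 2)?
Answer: -197 - 16*√6 ≈ -236.19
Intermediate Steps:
h = √6 ≈ 2.4495
a(M, X) = X² + M*√6 (a(M, X) = √6*M + X*X = M*√6 + X² = X² + M*√6)
a(-16, -16) - 1*453 = ((-16)² - 16*√6) - 1*453 = (256 - 16*√6) - 453 = -197 - 16*√6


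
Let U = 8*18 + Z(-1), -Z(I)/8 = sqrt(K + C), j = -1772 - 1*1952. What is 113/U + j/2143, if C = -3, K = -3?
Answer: -912083/942920 + 113*I*sqrt(6)/2640 ≈ -0.9673 + 0.10485*I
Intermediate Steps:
j = -3724 (j = -1772 - 1952 = -3724)
Z(I) = -8*I*sqrt(6) (Z(I) = -8*sqrt(-3 - 3) = -8*I*sqrt(6))
U = 144 - 8*I*sqrt(6) (U = 8*18 - 8*I*sqrt(6) = 144 - 8*I*sqrt(6) ≈ 144.0 - 19.596*I)
113/U + j/2143 = 113/(144 - 8*I*sqrt(6)) - 3724/2143 = -3724/2143 + 113/(144 - 8*I*sqrt(6))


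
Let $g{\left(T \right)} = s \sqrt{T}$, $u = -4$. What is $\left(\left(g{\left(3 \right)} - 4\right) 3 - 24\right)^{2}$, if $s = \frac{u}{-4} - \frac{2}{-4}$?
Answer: $\frac{5427}{4} - 324 \sqrt{3} \approx 795.57$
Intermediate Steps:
$s = \frac{3}{2}$ ($s = - \frac{4}{-4} - \frac{2}{-4} = \left(-4\right) \left(- \frac{1}{4}\right) - - \frac{1}{2} = 1 + \frac{1}{2} = \frac{3}{2} \approx 1.5$)
$g{\left(T \right)} = \frac{3 \sqrt{T}}{2}$
$\left(\left(g{\left(3 \right)} - 4\right) 3 - 24\right)^{2} = \left(\left(\frac{3 \sqrt{3}}{2} - 4\right) 3 - 24\right)^{2} = \left(\left(-4 + \frac{3 \sqrt{3}}{2}\right) 3 - 24\right)^{2} = \left(\left(-12 + \frac{9 \sqrt{3}}{2}\right) - 24\right)^{2} = \left(-36 + \frac{9 \sqrt{3}}{2}\right)^{2}$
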